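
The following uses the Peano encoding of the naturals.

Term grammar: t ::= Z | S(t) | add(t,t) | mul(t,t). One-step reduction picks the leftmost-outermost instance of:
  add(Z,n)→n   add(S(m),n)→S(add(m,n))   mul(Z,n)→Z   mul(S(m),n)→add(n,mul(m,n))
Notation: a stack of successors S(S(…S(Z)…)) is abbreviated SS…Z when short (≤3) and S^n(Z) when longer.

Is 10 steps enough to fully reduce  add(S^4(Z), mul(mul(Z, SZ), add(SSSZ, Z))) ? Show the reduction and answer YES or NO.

Answer: YES — reaches normal form S^4(Z) in 7 ≤ 10 steps

Working:
  start: add(S^4(Z), mul(mul(Z, SZ), add(SSSZ, Z)))
  step 1: S(add(SSSZ, mul(mul(Z, SZ), add(SSSZ, Z))))
  step 2: S(S(add(SSZ, mul(mul(Z, SZ), add(SSSZ, Z)))))
  step 3: S(S(S(add(SZ, mul(mul(Z, SZ), add(SSSZ, Z))))))
  step 4: S(S(S(S(add(Z, mul(mul(Z, SZ), add(SSSZ, Z)))))))
  step 5: S(S(S(S(mul(mul(Z, SZ), add(SSSZ, Z))))))
  step 6: S(S(S(S(mul(Z, add(SSSZ, Z))))))
  step 7: S^4(Z)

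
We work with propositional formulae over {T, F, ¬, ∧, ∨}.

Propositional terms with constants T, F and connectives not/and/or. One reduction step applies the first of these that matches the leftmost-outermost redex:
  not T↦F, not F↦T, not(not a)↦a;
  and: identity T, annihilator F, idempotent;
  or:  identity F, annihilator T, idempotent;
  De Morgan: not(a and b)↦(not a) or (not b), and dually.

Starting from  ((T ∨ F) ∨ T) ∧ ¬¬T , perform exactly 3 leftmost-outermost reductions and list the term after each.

  start: ((T ∨ F) ∨ T) ∧ ¬¬T
  step 1: T ∧ ¬¬T
  step 2: ¬¬T
  step 3: T

Answer: after 3 steps: T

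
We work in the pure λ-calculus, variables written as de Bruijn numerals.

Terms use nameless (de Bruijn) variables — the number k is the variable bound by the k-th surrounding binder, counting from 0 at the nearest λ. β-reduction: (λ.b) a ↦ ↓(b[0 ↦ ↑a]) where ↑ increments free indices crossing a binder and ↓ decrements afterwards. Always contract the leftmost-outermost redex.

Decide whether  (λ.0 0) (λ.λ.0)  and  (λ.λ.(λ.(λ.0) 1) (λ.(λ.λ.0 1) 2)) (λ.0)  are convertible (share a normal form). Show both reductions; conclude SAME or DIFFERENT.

Answer: SAME — A ⇓ λ.0, B ⇓ λ.0

Derivation:
Term A:
  start: (λ.0 0) (λ.λ.0)
  →1  (λ.λ.0) (λ.λ.0)
  →2  λ.0

Term B:
  start: (λ.λ.(λ.(λ.0) 1) (λ.(λ.λ.0 1) 2)) (λ.0)
  →1  λ.(λ.(λ.0) 1) (λ.(λ.λ.0 1) (λ.0))
  →2  λ.(λ.0) 0
  →3  λ.0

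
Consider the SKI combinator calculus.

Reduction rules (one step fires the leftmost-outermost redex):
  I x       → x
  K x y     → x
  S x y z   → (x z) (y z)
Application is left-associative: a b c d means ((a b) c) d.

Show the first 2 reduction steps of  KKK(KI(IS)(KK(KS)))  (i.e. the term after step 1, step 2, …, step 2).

  start: KKK(KI(IS)(KK(KS)))
  step 1: K(KI(IS)(KK(KS)))
  step 2: K(I(KK(KS)))

Answer: after 2 steps: K(I(KK(KS)))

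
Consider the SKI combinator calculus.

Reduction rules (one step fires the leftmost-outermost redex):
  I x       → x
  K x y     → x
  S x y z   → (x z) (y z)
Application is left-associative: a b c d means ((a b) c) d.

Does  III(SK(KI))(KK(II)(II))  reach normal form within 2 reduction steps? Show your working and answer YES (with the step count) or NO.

Answer: NO — after 2 steps the term is I(SK(KI))(KK(II)(II)), not yet normal

Derivation:
  start: III(SK(KI))(KK(II)(II))
  [1] II(SK(KI))(KK(II)(II))
  [2] I(SK(KI))(KK(II)(II))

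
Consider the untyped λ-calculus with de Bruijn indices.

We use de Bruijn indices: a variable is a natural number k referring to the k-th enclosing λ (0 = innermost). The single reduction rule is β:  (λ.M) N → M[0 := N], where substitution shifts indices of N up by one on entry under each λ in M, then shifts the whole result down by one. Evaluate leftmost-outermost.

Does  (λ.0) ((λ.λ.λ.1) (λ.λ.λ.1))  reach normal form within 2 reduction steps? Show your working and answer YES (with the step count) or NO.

Answer: YES — reaches normal form λ.λ.1 in 2 ≤ 2 steps

Derivation:
  start: (λ.0) ((λ.λ.λ.1) (λ.λ.λ.1))
  [1] (λ.λ.λ.1) (λ.λ.λ.1)
  [2] λ.λ.1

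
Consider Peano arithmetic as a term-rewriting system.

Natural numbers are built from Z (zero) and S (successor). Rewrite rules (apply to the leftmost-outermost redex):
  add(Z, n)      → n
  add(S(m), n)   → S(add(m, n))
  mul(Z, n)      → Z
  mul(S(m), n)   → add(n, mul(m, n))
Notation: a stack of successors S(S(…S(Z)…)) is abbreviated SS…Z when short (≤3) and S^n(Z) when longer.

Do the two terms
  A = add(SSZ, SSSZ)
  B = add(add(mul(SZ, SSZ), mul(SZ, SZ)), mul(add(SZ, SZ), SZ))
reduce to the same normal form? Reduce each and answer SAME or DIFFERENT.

Term A:
  start: add(SSZ, SSSZ)
  [1] S(add(SZ, SSSZ))
  [2] S(S(add(Z, SSSZ)))
  [3] S^5(Z)

Term B:
  start: add(add(mul(SZ, SSZ), mul(SZ, SZ)), mul(add(SZ, SZ), SZ))
  [1] add(add(add(SSZ, mul(Z, SSZ)), mul(SZ, SZ)), mul(add(SZ, SZ), SZ))
  [2] add(add(S(add(SZ, mul(Z, SSZ))), mul(SZ, SZ)), mul(add(SZ, SZ), SZ))
  [3] add(S(add(add(SZ, mul(Z, SSZ)), mul(SZ, SZ))), mul(add(SZ, SZ), SZ))
  [4] S(add(add(add(SZ, mul(Z, SSZ)), mul(SZ, SZ)), mul(add(SZ, SZ), SZ)))
  [5] S(add(add(S(add(Z, mul(Z, SSZ))), mul(SZ, SZ)), mul(add(SZ, SZ), SZ)))
  [6] S(add(S(add(add(Z, mul(Z, SSZ)), mul(SZ, SZ))), mul(add(SZ, SZ), SZ)))
  [7] S(S(add(add(add(Z, mul(Z, SSZ)), mul(SZ, SZ)), mul(add(SZ, SZ), SZ))))
  [8] S(S(add(add(mul(Z, SSZ), mul(SZ, SZ)), mul(add(SZ, SZ), SZ))))
  [9] S(S(add(add(Z, mul(SZ, SZ)), mul(add(SZ, SZ), SZ))))
  [10] S(S(add(mul(SZ, SZ), mul(add(SZ, SZ), SZ))))
  [11] S(S(add(add(SZ, mul(Z, SZ)), mul(add(SZ, SZ), SZ))))
  [12] S(S(add(S(add(Z, mul(Z, SZ))), mul(add(SZ, SZ), SZ))))
  [13] S(S(S(add(add(Z, mul(Z, SZ)), mul(add(SZ, SZ), SZ)))))
  [14] S(S(S(add(mul(Z, SZ), mul(add(SZ, SZ), SZ)))))
  [15] S(S(S(add(Z, mul(add(SZ, SZ), SZ)))))
  [16] S(S(S(mul(add(SZ, SZ), SZ))))
  [17] S(S(S(mul(S(add(Z, SZ)), SZ))))
  [18] S(S(S(add(SZ, mul(add(Z, SZ), SZ)))))
  [19] S(S(S(S(add(Z, mul(add(Z, SZ), SZ))))))
  [20] S(S(S(S(mul(add(Z, SZ), SZ)))))
  [21] S(S(S(S(mul(SZ, SZ)))))
  [22] S(S(S(S(add(SZ, mul(Z, SZ))))))
  [23] S(S(S(S(S(add(Z, mul(Z, SZ)))))))
  [24] S(S(S(S(S(mul(Z, SZ))))))
  [25] S^5(Z)

Answer: SAME — A ⇓ S^5(Z), B ⇓ S^5(Z)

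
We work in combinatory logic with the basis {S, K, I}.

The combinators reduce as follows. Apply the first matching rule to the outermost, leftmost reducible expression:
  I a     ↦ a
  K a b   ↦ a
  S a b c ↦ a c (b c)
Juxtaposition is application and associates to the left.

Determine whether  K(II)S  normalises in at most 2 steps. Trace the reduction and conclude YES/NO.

Answer: YES — reaches normal form I in 2 ≤ 2 steps

Working:
  start: K(II)S
  →1  II
  →2  I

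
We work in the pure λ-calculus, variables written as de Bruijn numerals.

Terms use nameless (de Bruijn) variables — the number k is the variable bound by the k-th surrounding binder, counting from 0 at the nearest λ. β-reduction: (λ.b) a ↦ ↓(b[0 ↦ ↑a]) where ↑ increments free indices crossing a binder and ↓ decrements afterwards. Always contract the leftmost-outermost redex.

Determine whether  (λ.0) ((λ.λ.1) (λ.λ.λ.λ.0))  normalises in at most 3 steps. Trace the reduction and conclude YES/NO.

Answer: YES — reaches normal form λ.λ.λ.λ.λ.0 in 2 ≤ 3 steps

Reduction:
  start: (λ.0) ((λ.λ.1) (λ.λ.λ.λ.0))
  →1  (λ.λ.1) (λ.λ.λ.λ.0)
  →2  λ.λ.λ.λ.λ.0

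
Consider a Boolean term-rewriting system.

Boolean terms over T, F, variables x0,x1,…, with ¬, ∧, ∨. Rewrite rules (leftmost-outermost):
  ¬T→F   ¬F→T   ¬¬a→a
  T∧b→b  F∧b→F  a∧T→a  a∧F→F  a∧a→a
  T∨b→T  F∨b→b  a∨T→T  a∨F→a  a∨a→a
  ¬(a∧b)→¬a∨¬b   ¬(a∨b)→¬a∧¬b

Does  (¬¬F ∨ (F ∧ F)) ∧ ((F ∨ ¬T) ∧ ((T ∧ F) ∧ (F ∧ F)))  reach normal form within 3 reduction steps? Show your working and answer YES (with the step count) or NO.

  start: (¬¬F ∨ (F ∧ F)) ∧ ((F ∨ ¬T) ∧ ((T ∧ F) ∧ (F ∧ F)))
  →1  (F ∨ (F ∧ F)) ∧ ((F ∨ ¬T) ∧ ((T ∧ F) ∧ (F ∧ F)))
  →2  (F ∧ F) ∧ ((F ∨ ¬T) ∧ ((T ∧ F) ∧ (F ∧ F)))
  →3  F ∧ ((F ∨ ¬T) ∧ ((T ∧ F) ∧ (F ∧ F)))

Answer: NO — after 3 steps the term is F ∧ ((F ∨ ¬T) ∧ ((T ∧ F) ∧ (F ∧ F))), not yet normal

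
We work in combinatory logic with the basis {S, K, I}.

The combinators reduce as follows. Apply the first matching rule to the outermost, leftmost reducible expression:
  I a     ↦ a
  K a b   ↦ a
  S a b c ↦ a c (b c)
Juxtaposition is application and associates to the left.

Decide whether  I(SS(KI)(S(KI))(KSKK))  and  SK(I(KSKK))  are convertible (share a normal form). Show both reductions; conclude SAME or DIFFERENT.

Term A:
  start: I(SS(KI)(S(KI))(KSKK))
  →1  SS(KI)(S(KI))(KSKK)
  →2  S(S(KI))(KI(S(KI)))(KSKK)
  →3  S(KI)(KSKK)(KI(S(KI))(KSKK))
  →4  KI(KI(S(KI))(KSKK))(KSKK(KI(S(KI))(KSKK)))
  →5  I(KSKK(KI(S(KI))(KSKK)))
  →6  KSKK(KI(S(KI))(KSKK))
  →7  SK(KI(S(KI))(KSKK))
  →8  SK(I(KSKK))
  →9  SK(KSKK)
  →10  SK(SK)

Term B:
  start: SK(I(KSKK))
  →1  SK(KSKK)
  →2  SK(SK)

Answer: SAME — A ⇓ SK(SK), B ⇓ SK(SK)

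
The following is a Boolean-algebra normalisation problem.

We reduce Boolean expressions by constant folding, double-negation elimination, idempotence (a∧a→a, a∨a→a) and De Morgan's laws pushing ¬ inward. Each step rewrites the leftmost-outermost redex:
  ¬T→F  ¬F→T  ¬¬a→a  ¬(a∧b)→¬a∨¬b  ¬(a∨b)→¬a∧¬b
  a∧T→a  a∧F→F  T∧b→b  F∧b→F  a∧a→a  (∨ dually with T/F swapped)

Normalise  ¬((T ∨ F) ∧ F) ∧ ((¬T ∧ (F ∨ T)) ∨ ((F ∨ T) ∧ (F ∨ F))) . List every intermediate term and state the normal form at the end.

Answer: normal form = F  (in 13 steps)

Derivation:
  start: ¬((T ∨ F) ∧ F) ∧ ((¬T ∧ (F ∨ T)) ∨ ((F ∨ T) ∧ (F ∨ F)))
  →1  (¬(T ∨ F) ∨ ¬F) ∧ ((¬T ∧ (F ∨ T)) ∨ ((F ∨ T) ∧ (F ∨ F)))
  →2  ((¬T ∧ ¬F) ∨ ¬F) ∧ ((¬T ∧ (F ∨ T)) ∨ ((F ∨ T) ∧ (F ∨ F)))
  →3  ((F ∧ ¬F) ∨ ¬F) ∧ ((¬T ∧ (F ∨ T)) ∨ ((F ∨ T) ∧ (F ∨ F)))
  →4  (F ∨ ¬F) ∧ ((¬T ∧ (F ∨ T)) ∨ ((F ∨ T) ∧ (F ∨ F)))
  →5  ¬F ∧ ((¬T ∧ (F ∨ T)) ∨ ((F ∨ T) ∧ (F ∨ F)))
  →6  T ∧ ((¬T ∧ (F ∨ T)) ∨ ((F ∨ T) ∧ (F ∨ F)))
  →7  (¬T ∧ (F ∨ T)) ∨ ((F ∨ T) ∧ (F ∨ F))
  →8  (F ∧ (F ∨ T)) ∨ ((F ∨ T) ∧ (F ∨ F))
  →9  F ∨ ((F ∨ T) ∧ (F ∨ F))
  →10  (F ∨ T) ∧ (F ∨ F)
  →11  T ∧ (F ∨ F)
  →12  F ∨ F
  →13  F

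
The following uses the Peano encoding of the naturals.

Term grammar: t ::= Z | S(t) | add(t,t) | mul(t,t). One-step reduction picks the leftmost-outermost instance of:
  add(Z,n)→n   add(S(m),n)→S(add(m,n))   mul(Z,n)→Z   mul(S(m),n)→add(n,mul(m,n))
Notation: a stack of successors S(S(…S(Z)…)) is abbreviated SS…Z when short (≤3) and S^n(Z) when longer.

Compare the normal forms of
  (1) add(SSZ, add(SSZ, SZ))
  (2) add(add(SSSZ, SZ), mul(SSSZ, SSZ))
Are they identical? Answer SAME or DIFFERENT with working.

Answer: DIFFERENT — A ⇓ S^5(Z), B ⇓ S^10(Z)

Derivation:
Term A:
  start: add(SSZ, add(SSZ, SZ))
  [1] S(add(SZ, add(SSZ, SZ)))
  [2] S(S(add(Z, add(SSZ, SZ))))
  [3] S(S(add(SSZ, SZ)))
  [4] S(S(S(add(SZ, SZ))))
  [5] S(S(S(S(add(Z, SZ)))))
  [6] S^5(Z)

Term B:
  start: add(add(SSSZ, SZ), mul(SSSZ, SSZ))
  [1] add(S(add(SSZ, SZ)), mul(SSSZ, SSZ))
  [2] S(add(add(SSZ, SZ), mul(SSSZ, SSZ)))
  [3] S(add(S(add(SZ, SZ)), mul(SSSZ, SSZ)))
  [4] S(S(add(add(SZ, SZ), mul(SSSZ, SSZ))))
  [5] S(S(add(S(add(Z, SZ)), mul(SSSZ, SSZ))))
  [6] S(S(S(add(add(Z, SZ), mul(SSSZ, SSZ)))))
  [7] S(S(S(add(SZ, mul(SSSZ, SSZ)))))
  [8] S(S(S(S(add(Z, mul(SSSZ, SSZ))))))
  [9] S(S(S(S(mul(SSSZ, SSZ)))))
  [10] S(S(S(S(add(SSZ, mul(SSZ, SSZ))))))
  [11] S(S(S(S(S(add(SZ, mul(SSZ, SSZ)))))))
  [12] S(S(S(S(S(S(add(Z, mul(SSZ, SSZ))))))))
  [13] S(S(S(S(S(S(mul(SSZ, SSZ)))))))
  [14] S(S(S(S(S(S(add(SSZ, mul(SZ, SSZ))))))))
  [15] S(S(S(S(S(S(S(add(SZ, mul(SZ, SSZ)))))))))
  [16] S(S(S(S(S(S(S(S(add(Z, mul(SZ, SSZ))))))))))
  [17] S(S(S(S(S(S(S(S(mul(SZ, SSZ)))))))))
  [18] S(S(S(S(S(S(S(S(add(SSZ, mul(Z, SSZ))))))))))
  [19] S(S(S(S(S(S(S(S(S(add(SZ, mul(Z, SSZ)))))))))))
  [20] S(S(S(S(S(S(S(S(S(S(add(Z, mul(Z, SSZ))))))))))))
  [21] S(S(S(S(S(S(S(S(S(S(mul(Z, SSZ)))))))))))
  [22] S^10(Z)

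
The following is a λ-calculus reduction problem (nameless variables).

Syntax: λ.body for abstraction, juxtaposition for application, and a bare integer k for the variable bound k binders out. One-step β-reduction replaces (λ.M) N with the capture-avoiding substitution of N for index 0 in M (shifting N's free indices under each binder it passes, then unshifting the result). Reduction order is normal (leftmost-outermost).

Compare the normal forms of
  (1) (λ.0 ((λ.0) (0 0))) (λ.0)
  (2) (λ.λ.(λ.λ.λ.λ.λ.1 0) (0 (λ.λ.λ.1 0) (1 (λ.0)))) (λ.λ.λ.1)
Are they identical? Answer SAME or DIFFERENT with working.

Answer: DIFFERENT — A ⇓ λ.0, B ⇓ λ.λ.λ.λ.λ.1 0

Reduction:
Term A:
  start: (λ.0 ((λ.0) (0 0))) (λ.0)
  step 1: (λ.0) ((λ.0) ((λ.0) (λ.0)))
  step 2: (λ.0) ((λ.0) (λ.0))
  step 3: (λ.0) (λ.0)
  step 4: λ.0

Term B:
  start: (λ.λ.(λ.λ.λ.λ.λ.1 0) (0 (λ.λ.λ.1 0) (1 (λ.0)))) (λ.λ.λ.1)
  step 1: λ.(λ.λ.λ.λ.λ.1 0) (0 (λ.λ.λ.1 0) ((λ.λ.λ.1) (λ.0)))
  step 2: λ.λ.λ.λ.λ.1 0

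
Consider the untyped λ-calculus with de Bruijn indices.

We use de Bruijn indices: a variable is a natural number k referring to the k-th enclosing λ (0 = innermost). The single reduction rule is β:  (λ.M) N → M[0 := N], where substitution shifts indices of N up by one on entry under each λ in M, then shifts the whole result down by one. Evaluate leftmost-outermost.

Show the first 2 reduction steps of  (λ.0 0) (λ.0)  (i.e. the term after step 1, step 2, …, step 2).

  start: (λ.0 0) (λ.0)
  →1  (λ.0) (λ.0)
  →2  λ.0

Answer: after 2 steps: λ.0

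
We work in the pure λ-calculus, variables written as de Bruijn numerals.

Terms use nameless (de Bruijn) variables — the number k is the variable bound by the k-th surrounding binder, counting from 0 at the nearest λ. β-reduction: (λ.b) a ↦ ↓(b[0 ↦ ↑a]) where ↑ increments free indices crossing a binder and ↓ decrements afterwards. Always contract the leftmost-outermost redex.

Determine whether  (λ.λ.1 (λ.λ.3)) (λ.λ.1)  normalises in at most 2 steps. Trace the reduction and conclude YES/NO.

  start: (λ.λ.1 (λ.λ.3)) (λ.λ.1)
  →1  λ.(λ.λ.1) (λ.λ.λ.λ.1)
  →2  λ.λ.λ.λ.λ.λ.1

Answer: YES — reaches normal form λ.λ.λ.λ.λ.λ.1 in 2 ≤ 2 steps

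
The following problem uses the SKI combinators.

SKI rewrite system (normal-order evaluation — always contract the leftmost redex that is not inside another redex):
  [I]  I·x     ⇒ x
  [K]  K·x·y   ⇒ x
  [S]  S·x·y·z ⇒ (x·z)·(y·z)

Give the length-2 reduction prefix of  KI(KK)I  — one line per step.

Answer: after 2 steps: I

Derivation:
  start: KI(KK)I
  [1] II
  [2] I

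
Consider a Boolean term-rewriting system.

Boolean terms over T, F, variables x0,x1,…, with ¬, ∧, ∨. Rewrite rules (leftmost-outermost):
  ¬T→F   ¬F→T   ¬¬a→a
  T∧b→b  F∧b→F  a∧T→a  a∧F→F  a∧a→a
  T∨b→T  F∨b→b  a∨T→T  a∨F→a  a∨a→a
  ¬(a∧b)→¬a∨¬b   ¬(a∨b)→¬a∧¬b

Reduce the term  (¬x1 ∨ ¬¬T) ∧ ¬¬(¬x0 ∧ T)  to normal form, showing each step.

Answer: normal form = ¬x0  (in 5 steps)

Derivation:
  start: (¬x1 ∨ ¬¬T) ∧ ¬¬(¬x0 ∧ T)
  →1  (¬x1 ∨ T) ∧ ¬¬(¬x0 ∧ T)
  →2  T ∧ ¬¬(¬x0 ∧ T)
  →3  ¬¬(¬x0 ∧ T)
  →4  ¬x0 ∧ T
  →5  ¬x0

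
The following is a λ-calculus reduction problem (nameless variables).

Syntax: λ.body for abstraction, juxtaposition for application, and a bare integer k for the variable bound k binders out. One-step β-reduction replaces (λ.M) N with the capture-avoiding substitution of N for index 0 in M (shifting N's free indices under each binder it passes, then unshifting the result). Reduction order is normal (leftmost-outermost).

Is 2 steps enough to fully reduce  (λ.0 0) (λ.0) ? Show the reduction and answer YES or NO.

Answer: YES — reaches normal form λ.0 in 2 ≤ 2 steps

Reduction:
  start: (λ.0 0) (λ.0)
  [1] (λ.0) (λ.0)
  [2] λ.0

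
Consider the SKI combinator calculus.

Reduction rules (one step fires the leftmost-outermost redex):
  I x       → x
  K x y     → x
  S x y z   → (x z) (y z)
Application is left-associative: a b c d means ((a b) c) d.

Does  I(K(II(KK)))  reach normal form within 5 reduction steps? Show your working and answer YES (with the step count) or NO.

Answer: YES — reaches normal form K(KK) in 3 ≤ 5 steps

Working:
  start: I(K(II(KK)))
  step 1: K(II(KK))
  step 2: K(I(KK))
  step 3: K(KK)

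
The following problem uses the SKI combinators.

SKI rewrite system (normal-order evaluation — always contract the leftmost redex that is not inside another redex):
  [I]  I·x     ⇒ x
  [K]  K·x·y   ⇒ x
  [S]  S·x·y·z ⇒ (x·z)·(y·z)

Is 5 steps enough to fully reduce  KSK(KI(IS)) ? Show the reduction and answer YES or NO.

Answer: YES — reaches normal form SI in 2 ≤ 5 steps

Reduction:
  start: KSK(KI(IS))
  →1  S(KI(IS))
  →2  SI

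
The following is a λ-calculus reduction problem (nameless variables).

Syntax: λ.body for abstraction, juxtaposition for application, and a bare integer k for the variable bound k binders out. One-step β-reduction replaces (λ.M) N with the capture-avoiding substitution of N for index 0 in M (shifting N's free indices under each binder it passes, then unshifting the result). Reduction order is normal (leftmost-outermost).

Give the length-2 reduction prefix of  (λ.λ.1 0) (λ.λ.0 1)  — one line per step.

  start: (λ.λ.1 0) (λ.λ.0 1)
  step 1: λ.(λ.λ.0 1) 0
  step 2: λ.λ.0 1

Answer: after 2 steps: λ.λ.0 1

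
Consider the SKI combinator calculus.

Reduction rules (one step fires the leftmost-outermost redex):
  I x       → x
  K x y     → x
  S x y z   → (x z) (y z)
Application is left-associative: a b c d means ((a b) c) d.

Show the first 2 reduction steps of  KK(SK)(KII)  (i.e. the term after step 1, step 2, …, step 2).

  start: KK(SK)(KII)
  step 1: K(KII)
  step 2: KI

Answer: after 2 steps: KI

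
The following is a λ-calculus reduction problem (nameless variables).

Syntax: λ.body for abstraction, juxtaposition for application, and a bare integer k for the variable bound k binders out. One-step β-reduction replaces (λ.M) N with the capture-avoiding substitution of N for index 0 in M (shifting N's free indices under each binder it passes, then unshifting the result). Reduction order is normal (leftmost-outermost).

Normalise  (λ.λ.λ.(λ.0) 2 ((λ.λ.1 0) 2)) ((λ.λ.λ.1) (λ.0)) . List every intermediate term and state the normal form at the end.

Answer: normal form = λ.λ.λ.λ.λ.1  (in 7 steps)

Derivation:
  start: (λ.λ.λ.(λ.0) 2 ((λ.λ.1 0) 2)) ((λ.λ.λ.1) (λ.0))
  [1] λ.λ.(λ.0) ((λ.λ.λ.1) (λ.0)) ((λ.λ.1 0) ((λ.λ.λ.1) (λ.0)))
  [2] λ.λ.(λ.λ.λ.1) (λ.0) ((λ.λ.1 0) ((λ.λ.λ.1) (λ.0)))
  [3] λ.λ.(λ.λ.1) ((λ.λ.1 0) ((λ.λ.λ.1) (λ.0)))
  [4] λ.λ.λ.(λ.λ.1 0) ((λ.λ.λ.1) (λ.0))
  [5] λ.λ.λ.λ.(λ.λ.λ.1) (λ.0) 0
  [6] λ.λ.λ.λ.(λ.λ.1) 0
  [7] λ.λ.λ.λ.λ.1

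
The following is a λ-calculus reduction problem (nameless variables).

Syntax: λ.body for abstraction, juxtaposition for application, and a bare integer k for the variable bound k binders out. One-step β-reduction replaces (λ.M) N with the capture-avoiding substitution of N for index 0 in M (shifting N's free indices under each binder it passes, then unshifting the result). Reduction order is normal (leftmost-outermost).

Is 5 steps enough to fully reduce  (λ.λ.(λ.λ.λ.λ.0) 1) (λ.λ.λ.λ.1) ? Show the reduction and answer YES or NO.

  start: (λ.λ.(λ.λ.λ.λ.0) 1) (λ.λ.λ.λ.1)
  step 1: λ.(λ.λ.λ.λ.0) (λ.λ.λ.λ.1)
  step 2: λ.λ.λ.λ.0

Answer: YES — reaches normal form λ.λ.λ.λ.0 in 2 ≤ 5 steps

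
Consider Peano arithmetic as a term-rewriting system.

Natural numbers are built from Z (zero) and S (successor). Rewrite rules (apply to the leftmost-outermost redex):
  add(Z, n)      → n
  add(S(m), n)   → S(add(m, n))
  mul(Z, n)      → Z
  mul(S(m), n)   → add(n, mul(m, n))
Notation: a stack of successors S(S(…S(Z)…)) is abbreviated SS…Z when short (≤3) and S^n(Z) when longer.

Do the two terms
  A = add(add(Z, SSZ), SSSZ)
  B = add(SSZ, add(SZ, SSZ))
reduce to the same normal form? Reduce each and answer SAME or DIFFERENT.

Answer: SAME — A ⇓ S^5(Z), B ⇓ S^5(Z)

Working:
Term A:
  start: add(add(Z, SSZ), SSSZ)
  →1  add(SSZ, SSSZ)
  →2  S(add(SZ, SSSZ))
  →3  S(S(add(Z, SSSZ)))
  →4  S^5(Z)

Term B:
  start: add(SSZ, add(SZ, SSZ))
  →1  S(add(SZ, add(SZ, SSZ)))
  →2  S(S(add(Z, add(SZ, SSZ))))
  →3  S(S(add(SZ, SSZ)))
  →4  S(S(S(add(Z, SSZ))))
  →5  S^5(Z)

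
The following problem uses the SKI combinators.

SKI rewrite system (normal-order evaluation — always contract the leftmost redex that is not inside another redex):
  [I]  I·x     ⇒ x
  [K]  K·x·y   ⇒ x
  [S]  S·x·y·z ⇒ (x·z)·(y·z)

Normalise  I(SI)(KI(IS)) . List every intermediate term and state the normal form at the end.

  start: I(SI)(KI(IS))
  [1] SI(KI(IS))
  [2] SII

Answer: normal form = SII  (in 2 steps)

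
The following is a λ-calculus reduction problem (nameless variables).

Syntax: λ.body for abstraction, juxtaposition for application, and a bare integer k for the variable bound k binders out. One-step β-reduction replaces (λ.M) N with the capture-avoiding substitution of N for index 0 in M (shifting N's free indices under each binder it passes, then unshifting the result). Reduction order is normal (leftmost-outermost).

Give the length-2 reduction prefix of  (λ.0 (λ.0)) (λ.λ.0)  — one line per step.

  start: (λ.0 (λ.0)) (λ.λ.0)
  step 1: (λ.λ.0) (λ.0)
  step 2: λ.0

Answer: after 2 steps: λ.0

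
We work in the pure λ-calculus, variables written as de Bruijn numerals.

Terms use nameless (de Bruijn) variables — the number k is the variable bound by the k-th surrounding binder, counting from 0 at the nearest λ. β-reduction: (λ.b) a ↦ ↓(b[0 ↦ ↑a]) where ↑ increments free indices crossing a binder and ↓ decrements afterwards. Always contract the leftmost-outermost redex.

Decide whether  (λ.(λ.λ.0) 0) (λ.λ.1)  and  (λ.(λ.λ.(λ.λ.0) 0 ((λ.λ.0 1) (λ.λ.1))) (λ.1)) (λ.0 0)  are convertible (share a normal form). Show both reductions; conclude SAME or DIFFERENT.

Answer: DIFFERENT — A ⇓ λ.0, B ⇓ λ.λ.0 (λ.λ.1)

Working:
Term A:
  start: (λ.(λ.λ.0) 0) (λ.λ.1)
  [1] (λ.λ.0) (λ.λ.1)
  [2] λ.0

Term B:
  start: (λ.(λ.λ.(λ.λ.0) 0 ((λ.λ.0 1) (λ.λ.1))) (λ.1)) (λ.0 0)
  [1] (λ.λ.(λ.λ.0) 0 ((λ.λ.0 1) (λ.λ.1))) (λ.λ.0 0)
  [2] λ.(λ.λ.0) 0 ((λ.λ.0 1) (λ.λ.1))
  [3] λ.(λ.0) ((λ.λ.0 1) (λ.λ.1))
  [4] λ.(λ.λ.0 1) (λ.λ.1)
  [5] λ.λ.0 (λ.λ.1)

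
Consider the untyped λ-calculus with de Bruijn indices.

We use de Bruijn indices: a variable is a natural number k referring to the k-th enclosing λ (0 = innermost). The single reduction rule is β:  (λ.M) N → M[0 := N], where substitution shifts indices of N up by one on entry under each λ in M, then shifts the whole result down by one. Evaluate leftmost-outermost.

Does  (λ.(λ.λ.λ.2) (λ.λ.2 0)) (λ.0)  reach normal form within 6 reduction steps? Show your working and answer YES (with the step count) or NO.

  start: (λ.(λ.λ.λ.2) (λ.λ.2 0)) (λ.0)
  [1] (λ.λ.λ.2) (λ.λ.(λ.0) 0)
  [2] λ.λ.λ.λ.(λ.0) 0
  [3] λ.λ.λ.λ.0

Answer: YES — reaches normal form λ.λ.λ.λ.0 in 3 ≤ 6 steps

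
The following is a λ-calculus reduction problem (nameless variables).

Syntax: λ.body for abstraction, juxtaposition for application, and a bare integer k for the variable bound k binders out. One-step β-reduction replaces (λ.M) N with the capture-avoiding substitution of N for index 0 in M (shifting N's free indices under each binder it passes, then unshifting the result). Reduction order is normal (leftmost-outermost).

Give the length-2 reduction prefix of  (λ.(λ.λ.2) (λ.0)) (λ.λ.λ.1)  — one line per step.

Answer: after 2 steps: λ.λ.λ.λ.1

Reduction:
  start: (λ.(λ.λ.2) (λ.0)) (λ.λ.λ.1)
  [1] (λ.λ.λ.λ.λ.1) (λ.0)
  [2] λ.λ.λ.λ.1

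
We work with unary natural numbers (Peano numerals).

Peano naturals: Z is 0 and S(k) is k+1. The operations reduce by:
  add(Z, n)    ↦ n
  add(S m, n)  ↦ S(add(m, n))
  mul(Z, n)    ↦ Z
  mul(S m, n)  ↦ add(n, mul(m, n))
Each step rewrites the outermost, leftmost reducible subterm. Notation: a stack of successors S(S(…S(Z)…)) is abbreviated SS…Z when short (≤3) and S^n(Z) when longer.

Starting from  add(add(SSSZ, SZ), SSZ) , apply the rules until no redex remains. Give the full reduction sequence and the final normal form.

Answer: normal form = S^6(Z)  (in 9 steps)

Derivation:
  start: add(add(SSSZ, SZ), SSZ)
  step 1: add(S(add(SSZ, SZ)), SSZ)
  step 2: S(add(add(SSZ, SZ), SSZ))
  step 3: S(add(S(add(SZ, SZ)), SSZ))
  step 4: S(S(add(add(SZ, SZ), SSZ)))
  step 5: S(S(add(S(add(Z, SZ)), SSZ)))
  step 6: S(S(S(add(add(Z, SZ), SSZ))))
  step 7: S(S(S(add(SZ, SSZ))))
  step 8: S(S(S(S(add(Z, SSZ)))))
  step 9: S^6(Z)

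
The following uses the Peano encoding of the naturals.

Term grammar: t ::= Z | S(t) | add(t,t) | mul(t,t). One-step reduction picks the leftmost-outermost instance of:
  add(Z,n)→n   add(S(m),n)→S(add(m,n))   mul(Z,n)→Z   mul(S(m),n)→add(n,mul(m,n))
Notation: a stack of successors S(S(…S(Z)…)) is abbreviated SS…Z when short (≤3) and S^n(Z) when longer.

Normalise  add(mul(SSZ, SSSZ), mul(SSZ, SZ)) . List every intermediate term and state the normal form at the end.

  start: add(mul(SSZ, SSSZ), mul(SSZ, SZ))
  →1  add(add(SSSZ, mul(SZ, SSSZ)), mul(SSZ, SZ))
  →2  add(S(add(SSZ, mul(SZ, SSSZ))), mul(SSZ, SZ))
  →3  S(add(add(SSZ, mul(SZ, SSSZ)), mul(SSZ, SZ)))
  →4  S(add(S(add(SZ, mul(SZ, SSSZ))), mul(SSZ, SZ)))
  →5  S(S(add(add(SZ, mul(SZ, SSSZ)), mul(SSZ, SZ))))
  →6  S(S(add(S(add(Z, mul(SZ, SSSZ))), mul(SSZ, SZ))))
  →7  S(S(S(add(add(Z, mul(SZ, SSSZ)), mul(SSZ, SZ)))))
  →8  S(S(S(add(mul(SZ, SSSZ), mul(SSZ, SZ)))))
  →9  S(S(S(add(add(SSSZ, mul(Z, SSSZ)), mul(SSZ, SZ)))))
  →10  S(S(S(add(S(add(SSZ, mul(Z, SSSZ))), mul(SSZ, SZ)))))
  →11  S(S(S(S(add(add(SSZ, mul(Z, SSSZ)), mul(SSZ, SZ))))))
  →12  S(S(S(S(add(S(add(SZ, mul(Z, SSSZ))), mul(SSZ, SZ))))))
  →13  S(S(S(S(S(add(add(SZ, mul(Z, SSSZ)), mul(SSZ, SZ)))))))
  →14  S(S(S(S(S(add(S(add(Z, mul(Z, SSSZ))), mul(SSZ, SZ)))))))
  →15  S(S(S(S(S(S(add(add(Z, mul(Z, SSSZ)), mul(SSZ, SZ))))))))
  →16  S(S(S(S(S(S(add(mul(Z, SSSZ), mul(SSZ, SZ))))))))
  →17  S(S(S(S(S(S(add(Z, mul(SSZ, SZ))))))))
  →18  S(S(S(S(S(S(mul(SSZ, SZ)))))))
  →19  S(S(S(S(S(S(add(SZ, mul(SZ, SZ))))))))
  →20  S(S(S(S(S(S(S(add(Z, mul(SZ, SZ)))))))))
  →21  S(S(S(S(S(S(S(mul(SZ, SZ))))))))
  →22  S(S(S(S(S(S(S(add(SZ, mul(Z, SZ)))))))))
  →23  S(S(S(S(S(S(S(S(add(Z, mul(Z, SZ))))))))))
  →24  S(S(S(S(S(S(S(S(mul(Z, SZ)))))))))
  →25  S^8(Z)

Answer: normal form = S^8(Z)  (in 25 steps)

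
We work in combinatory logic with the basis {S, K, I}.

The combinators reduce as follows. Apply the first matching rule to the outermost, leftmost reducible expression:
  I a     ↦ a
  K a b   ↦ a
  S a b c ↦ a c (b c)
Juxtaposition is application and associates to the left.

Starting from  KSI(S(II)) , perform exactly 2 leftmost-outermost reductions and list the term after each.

  start: KSI(S(II))
  →1  S(S(II))
  →2  S(SI)

Answer: after 2 steps: S(SI)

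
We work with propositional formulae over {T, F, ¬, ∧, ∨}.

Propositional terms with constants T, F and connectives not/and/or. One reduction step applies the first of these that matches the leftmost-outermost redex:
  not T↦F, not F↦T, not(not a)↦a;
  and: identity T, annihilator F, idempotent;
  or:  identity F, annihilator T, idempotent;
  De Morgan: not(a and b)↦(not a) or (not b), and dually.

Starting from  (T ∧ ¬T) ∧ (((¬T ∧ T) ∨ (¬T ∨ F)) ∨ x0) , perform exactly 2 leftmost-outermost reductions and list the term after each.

  start: (T ∧ ¬T) ∧ (((¬T ∧ T) ∨ (¬T ∨ F)) ∨ x0)
  [1] ¬T ∧ (((¬T ∧ T) ∨ (¬T ∨ F)) ∨ x0)
  [2] F ∧ (((¬T ∧ T) ∨ (¬T ∨ F)) ∨ x0)

Answer: after 2 steps: F ∧ (((¬T ∧ T) ∨ (¬T ∨ F)) ∨ x0)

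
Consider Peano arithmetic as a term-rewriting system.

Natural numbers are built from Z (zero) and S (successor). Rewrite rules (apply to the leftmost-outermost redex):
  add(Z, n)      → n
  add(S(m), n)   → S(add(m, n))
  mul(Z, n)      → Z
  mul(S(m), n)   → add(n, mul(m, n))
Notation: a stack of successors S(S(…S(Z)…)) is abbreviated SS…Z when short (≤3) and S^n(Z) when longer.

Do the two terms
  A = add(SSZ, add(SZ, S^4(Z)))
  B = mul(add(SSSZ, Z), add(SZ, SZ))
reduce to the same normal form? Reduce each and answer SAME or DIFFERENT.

Term A:
  start: add(SSZ, add(SZ, S^4(Z)))
  →1  S(add(SZ, add(SZ, S^4(Z))))
  →2  S(S(add(Z, add(SZ, S^4(Z)))))
  →3  S(S(add(SZ, S^4(Z))))
  →4  S(S(S(add(Z, S^4(Z)))))
  →5  S^7(Z)

Term B:
  start: mul(add(SSSZ, Z), add(SZ, SZ))
  →1  mul(S(add(SSZ, Z)), add(SZ, SZ))
  →2  add(add(SZ, SZ), mul(add(SSZ, Z), add(SZ, SZ)))
  →3  add(S(add(Z, SZ)), mul(add(SSZ, Z), add(SZ, SZ)))
  →4  S(add(add(Z, SZ), mul(add(SSZ, Z), add(SZ, SZ))))
  →5  S(add(SZ, mul(add(SSZ, Z), add(SZ, SZ))))
  →6  S(S(add(Z, mul(add(SSZ, Z), add(SZ, SZ)))))
  →7  S(S(mul(add(SSZ, Z), add(SZ, SZ))))
  →8  S(S(mul(S(add(SZ, Z)), add(SZ, SZ))))
  →9  S(S(add(add(SZ, SZ), mul(add(SZ, Z), add(SZ, SZ)))))
  →10  S(S(add(S(add(Z, SZ)), mul(add(SZ, Z), add(SZ, SZ)))))
  →11  S(S(S(add(add(Z, SZ), mul(add(SZ, Z), add(SZ, SZ))))))
  →12  S(S(S(add(SZ, mul(add(SZ, Z), add(SZ, SZ))))))
  →13  S(S(S(S(add(Z, mul(add(SZ, Z), add(SZ, SZ)))))))
  →14  S(S(S(S(mul(add(SZ, Z), add(SZ, SZ))))))
  →15  S(S(S(S(mul(S(add(Z, Z)), add(SZ, SZ))))))
  →16  S(S(S(S(add(add(SZ, SZ), mul(add(Z, Z), add(SZ, SZ)))))))
  →17  S(S(S(S(add(S(add(Z, SZ)), mul(add(Z, Z), add(SZ, SZ)))))))
  →18  S(S(S(S(S(add(add(Z, SZ), mul(add(Z, Z), add(SZ, SZ))))))))
  →19  S(S(S(S(S(add(SZ, mul(add(Z, Z), add(SZ, SZ))))))))
  →20  S(S(S(S(S(S(add(Z, mul(add(Z, Z), add(SZ, SZ)))))))))
  →21  S(S(S(S(S(S(mul(add(Z, Z), add(SZ, SZ))))))))
  →22  S(S(S(S(S(S(mul(Z, add(SZ, SZ))))))))
  →23  S^6(Z)

Answer: DIFFERENT — A ⇓ S^7(Z), B ⇓ S^6(Z)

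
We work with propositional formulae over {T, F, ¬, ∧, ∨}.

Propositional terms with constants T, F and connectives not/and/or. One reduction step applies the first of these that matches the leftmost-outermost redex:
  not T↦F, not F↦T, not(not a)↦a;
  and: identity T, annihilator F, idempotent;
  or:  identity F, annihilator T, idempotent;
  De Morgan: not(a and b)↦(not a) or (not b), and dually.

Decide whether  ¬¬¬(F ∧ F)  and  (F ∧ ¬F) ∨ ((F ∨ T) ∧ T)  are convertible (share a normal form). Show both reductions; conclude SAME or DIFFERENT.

Answer: SAME — A ⇓ T, B ⇓ T

Reduction:
Term A:
  start: ¬¬¬(F ∧ F)
  →1  ¬(F ∧ F)
  →2  ¬F ∨ ¬F
  →3  ¬F
  →4  T

Term B:
  start: (F ∧ ¬F) ∨ ((F ∨ T) ∧ T)
  →1  F ∨ ((F ∨ T) ∧ T)
  →2  (F ∨ T) ∧ T
  →3  F ∨ T
  →4  T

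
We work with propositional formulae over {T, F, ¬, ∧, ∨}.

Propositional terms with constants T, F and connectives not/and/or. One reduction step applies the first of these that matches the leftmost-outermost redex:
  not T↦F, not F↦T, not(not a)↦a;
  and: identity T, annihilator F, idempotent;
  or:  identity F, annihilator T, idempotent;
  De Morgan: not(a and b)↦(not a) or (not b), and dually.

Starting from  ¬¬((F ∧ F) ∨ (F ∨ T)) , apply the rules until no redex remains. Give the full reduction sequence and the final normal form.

Answer: normal form = T  (in 4 steps)

Working:
  start: ¬¬((F ∧ F) ∨ (F ∨ T))
  [1] (F ∧ F) ∨ (F ∨ T)
  [2] F ∨ (F ∨ T)
  [3] F ∨ T
  [4] T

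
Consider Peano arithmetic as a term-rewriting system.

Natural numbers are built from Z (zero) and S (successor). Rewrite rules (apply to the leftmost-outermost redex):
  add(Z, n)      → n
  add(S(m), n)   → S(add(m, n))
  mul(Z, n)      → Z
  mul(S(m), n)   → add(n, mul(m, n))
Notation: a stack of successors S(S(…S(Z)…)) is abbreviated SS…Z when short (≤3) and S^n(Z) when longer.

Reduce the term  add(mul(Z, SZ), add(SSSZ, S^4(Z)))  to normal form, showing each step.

  start: add(mul(Z, SZ), add(SSSZ, S^4(Z)))
  step 1: add(Z, add(SSSZ, S^4(Z)))
  step 2: add(SSSZ, S^4(Z))
  step 3: S(add(SSZ, S^4(Z)))
  step 4: S(S(add(SZ, S^4(Z))))
  step 5: S(S(S(add(Z, S^4(Z)))))
  step 6: S^7(Z)

Answer: normal form = S^7(Z)  (in 6 steps)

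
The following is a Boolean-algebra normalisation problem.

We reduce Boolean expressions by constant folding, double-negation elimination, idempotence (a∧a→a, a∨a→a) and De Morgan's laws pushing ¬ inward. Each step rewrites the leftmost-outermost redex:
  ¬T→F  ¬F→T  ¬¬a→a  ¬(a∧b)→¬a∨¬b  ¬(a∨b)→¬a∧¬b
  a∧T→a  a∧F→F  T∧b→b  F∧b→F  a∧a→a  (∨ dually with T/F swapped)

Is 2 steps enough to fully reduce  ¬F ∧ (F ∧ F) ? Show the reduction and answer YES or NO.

Answer: NO — after 2 steps the term is F ∧ F, not yet normal

Derivation:
  start: ¬F ∧ (F ∧ F)
  →1  T ∧ (F ∧ F)
  →2  F ∧ F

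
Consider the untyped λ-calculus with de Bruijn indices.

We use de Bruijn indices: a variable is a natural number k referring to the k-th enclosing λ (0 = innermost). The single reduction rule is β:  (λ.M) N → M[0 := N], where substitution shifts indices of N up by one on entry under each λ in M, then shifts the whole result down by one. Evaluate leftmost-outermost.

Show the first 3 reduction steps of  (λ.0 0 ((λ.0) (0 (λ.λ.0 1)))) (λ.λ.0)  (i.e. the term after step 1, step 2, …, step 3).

Answer: after 3 steps: (λ.0) ((λ.λ.0) (λ.λ.0 1))

Reduction:
  start: (λ.0 0 ((λ.0) (0 (λ.λ.0 1)))) (λ.λ.0)
  [1] (λ.λ.0) (λ.λ.0) ((λ.0) ((λ.λ.0) (λ.λ.0 1)))
  [2] (λ.0) ((λ.0) ((λ.λ.0) (λ.λ.0 1)))
  [3] (λ.0) ((λ.λ.0) (λ.λ.0 1))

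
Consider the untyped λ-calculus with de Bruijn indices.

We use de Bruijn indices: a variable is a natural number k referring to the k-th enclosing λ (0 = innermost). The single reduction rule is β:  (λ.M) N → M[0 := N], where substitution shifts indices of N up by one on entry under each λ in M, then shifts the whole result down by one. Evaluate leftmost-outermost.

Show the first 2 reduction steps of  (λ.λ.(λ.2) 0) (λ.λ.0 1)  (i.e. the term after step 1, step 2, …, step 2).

Answer: after 2 steps: λ.λ.λ.0 1

Reduction:
  start: (λ.λ.(λ.2) 0) (λ.λ.0 1)
  step 1: λ.(λ.λ.λ.0 1) 0
  step 2: λ.λ.λ.0 1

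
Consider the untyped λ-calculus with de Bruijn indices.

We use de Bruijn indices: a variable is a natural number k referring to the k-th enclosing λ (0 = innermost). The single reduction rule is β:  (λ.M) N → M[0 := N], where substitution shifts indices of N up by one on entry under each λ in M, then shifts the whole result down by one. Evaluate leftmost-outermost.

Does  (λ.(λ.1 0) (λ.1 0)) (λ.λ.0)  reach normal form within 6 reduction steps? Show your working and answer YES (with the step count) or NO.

  start: (λ.(λ.1 0) (λ.1 0)) (λ.λ.0)
  step 1: (λ.(λ.λ.0) 0) (λ.(λ.λ.0) 0)
  step 2: (λ.λ.0) (λ.(λ.λ.0) 0)
  step 3: λ.0

Answer: YES — reaches normal form λ.0 in 3 ≤ 6 steps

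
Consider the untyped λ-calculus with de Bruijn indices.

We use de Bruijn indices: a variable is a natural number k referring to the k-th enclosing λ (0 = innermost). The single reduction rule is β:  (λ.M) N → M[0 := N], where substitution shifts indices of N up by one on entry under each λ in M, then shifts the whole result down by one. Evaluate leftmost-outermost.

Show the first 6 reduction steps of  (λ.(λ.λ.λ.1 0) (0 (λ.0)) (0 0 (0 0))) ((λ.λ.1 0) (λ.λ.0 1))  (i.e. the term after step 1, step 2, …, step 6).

Answer: after 6 steps: λ.(λ.0 ((λ.λ.1 0) (λ.λ.0 1))) ((λ.λ.1 0) (λ.λ.0 1) ((λ.λ.1 0) (λ.λ.0 1))) 0

Reduction:
  start: (λ.(λ.λ.λ.1 0) (0 (λ.0)) (0 0 (0 0))) ((λ.λ.1 0) (λ.λ.0 1))
  [1] (λ.λ.λ.1 0) ((λ.λ.1 0) (λ.λ.0 1) (λ.0)) ((λ.λ.1 0) (λ.λ.0 1) ((λ.λ.1 0) (λ.λ.0 1)) ((λ.λ.1 0) (λ.λ.0 1) ((λ.λ.1 0) (λ.λ.0 1))))
  [2] (λ.λ.1 0) ((λ.λ.1 0) (λ.λ.0 1) ((λ.λ.1 0) (λ.λ.0 1)) ((λ.λ.1 0) (λ.λ.0 1) ((λ.λ.1 0) (λ.λ.0 1))))
  [3] λ.(λ.λ.1 0) (λ.λ.0 1) ((λ.λ.1 0) (λ.λ.0 1)) ((λ.λ.1 0) (λ.λ.0 1) ((λ.λ.1 0) (λ.λ.0 1))) 0
  [4] λ.(λ.(λ.λ.0 1) 0) ((λ.λ.1 0) (λ.λ.0 1)) ((λ.λ.1 0) (λ.λ.0 1) ((λ.λ.1 0) (λ.λ.0 1))) 0
  [5] λ.(λ.λ.0 1) ((λ.λ.1 0) (λ.λ.0 1)) ((λ.λ.1 0) (λ.λ.0 1) ((λ.λ.1 0) (λ.λ.0 1))) 0
  [6] λ.(λ.0 ((λ.λ.1 0) (λ.λ.0 1))) ((λ.λ.1 0) (λ.λ.0 1) ((λ.λ.1 0) (λ.λ.0 1))) 0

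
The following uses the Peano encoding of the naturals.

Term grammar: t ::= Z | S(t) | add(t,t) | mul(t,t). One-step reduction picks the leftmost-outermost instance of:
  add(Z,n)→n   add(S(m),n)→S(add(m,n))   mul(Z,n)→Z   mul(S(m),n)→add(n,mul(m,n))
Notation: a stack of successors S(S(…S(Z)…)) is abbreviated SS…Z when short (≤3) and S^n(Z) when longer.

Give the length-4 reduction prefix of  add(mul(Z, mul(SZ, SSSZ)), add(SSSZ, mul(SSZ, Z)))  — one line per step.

  start: add(mul(Z, mul(SZ, SSSZ)), add(SSSZ, mul(SSZ, Z)))
  →1  add(Z, add(SSSZ, mul(SSZ, Z)))
  →2  add(SSSZ, mul(SSZ, Z))
  →3  S(add(SSZ, mul(SSZ, Z)))
  →4  S(S(add(SZ, mul(SSZ, Z))))

Answer: after 4 steps: S(S(add(SZ, mul(SSZ, Z))))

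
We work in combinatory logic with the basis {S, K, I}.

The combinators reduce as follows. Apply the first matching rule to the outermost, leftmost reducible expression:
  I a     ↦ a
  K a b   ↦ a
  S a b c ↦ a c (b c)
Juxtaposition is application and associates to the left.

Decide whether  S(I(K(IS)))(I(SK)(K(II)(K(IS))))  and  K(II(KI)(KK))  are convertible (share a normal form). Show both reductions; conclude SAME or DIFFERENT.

Answer: DIFFERENT — A ⇓ S(KS)(SKI), B ⇓ KI

Working:
Term A:
  start: S(I(K(IS)))(I(SK)(K(II)(K(IS))))
  step 1: S(K(IS))(I(SK)(K(II)(K(IS))))
  step 2: S(KS)(I(SK)(K(II)(K(IS))))
  step 3: S(KS)(SK(K(II)(K(IS))))
  step 4: S(KS)(SK(II))
  step 5: S(KS)(SKI)

Term B:
  start: K(II(KI)(KK))
  step 1: K(I(KI)(KK))
  step 2: K(KI(KK))
  step 3: KI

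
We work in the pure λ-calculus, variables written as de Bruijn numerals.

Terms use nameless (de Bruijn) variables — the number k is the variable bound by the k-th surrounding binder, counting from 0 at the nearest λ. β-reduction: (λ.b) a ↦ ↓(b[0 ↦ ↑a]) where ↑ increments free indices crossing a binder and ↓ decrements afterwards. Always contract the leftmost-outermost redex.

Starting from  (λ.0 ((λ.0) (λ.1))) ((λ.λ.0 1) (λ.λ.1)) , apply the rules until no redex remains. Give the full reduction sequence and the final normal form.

Answer: normal form = λ.0 (λ.λ.1)  (in 6 steps)

Derivation:
  start: (λ.0 ((λ.0) (λ.1))) ((λ.λ.0 1) (λ.λ.1))
  [1] (λ.λ.0 1) (λ.λ.1) ((λ.0) (λ.(λ.λ.0 1) (λ.λ.1)))
  [2] (λ.0 (λ.λ.1)) ((λ.0) (λ.(λ.λ.0 1) (λ.λ.1)))
  [3] (λ.0) (λ.(λ.λ.0 1) (λ.λ.1)) (λ.λ.1)
  [4] (λ.(λ.λ.0 1) (λ.λ.1)) (λ.λ.1)
  [5] (λ.λ.0 1) (λ.λ.1)
  [6] λ.0 (λ.λ.1)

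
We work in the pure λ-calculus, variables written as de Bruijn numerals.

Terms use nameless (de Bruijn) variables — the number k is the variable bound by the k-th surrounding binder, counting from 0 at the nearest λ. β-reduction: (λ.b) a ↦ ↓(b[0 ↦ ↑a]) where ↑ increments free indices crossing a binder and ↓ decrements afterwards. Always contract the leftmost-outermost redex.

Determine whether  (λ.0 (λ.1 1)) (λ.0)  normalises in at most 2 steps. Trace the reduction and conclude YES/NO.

Answer: NO — after 2 steps the term is λ.(λ.0) (λ.0), not yet normal

Working:
  start: (λ.0 (λ.1 1)) (λ.0)
  step 1: (λ.0) (λ.(λ.0) (λ.0))
  step 2: λ.(λ.0) (λ.0)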